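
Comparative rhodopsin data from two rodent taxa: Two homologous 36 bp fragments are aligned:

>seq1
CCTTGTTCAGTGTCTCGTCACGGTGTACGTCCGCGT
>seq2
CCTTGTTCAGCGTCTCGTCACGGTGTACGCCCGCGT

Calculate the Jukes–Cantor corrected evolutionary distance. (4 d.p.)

The sequences differ at 2 of 36 sites (11, 30), so p = 2/36 ≈ 0.055556.
d = −(3/4) ln(1 − 4p/3) = −0.75 ln(1 − 0.074075) = −0.75 ln(0.925925)
  = −0.75 × (-0.076962) = 0.057722 substitutions/site.

0.0577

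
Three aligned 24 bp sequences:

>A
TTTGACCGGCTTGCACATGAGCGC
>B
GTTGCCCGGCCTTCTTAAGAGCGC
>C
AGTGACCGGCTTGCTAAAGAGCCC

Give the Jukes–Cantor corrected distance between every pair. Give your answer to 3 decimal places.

A–B: 7/24 sites differ → p ≈ 0.291667, d = −0.75 ln(1 − 0.388889) = 0.369358 ≈ 0.369.
A–C: 6/24 sites differ → p = 0.25, d = −0.75 ln(1 − 0.333333) = 0.304098 ≈ 0.304.
B–C: 7/24 sites differ → p ≈ 0.291667, d = −0.75 ln(1 − 0.388889) = 0.369358 ≈ 0.369.

d(A,B) = 0.369, d(A,C) = 0.304, d(B,C) = 0.369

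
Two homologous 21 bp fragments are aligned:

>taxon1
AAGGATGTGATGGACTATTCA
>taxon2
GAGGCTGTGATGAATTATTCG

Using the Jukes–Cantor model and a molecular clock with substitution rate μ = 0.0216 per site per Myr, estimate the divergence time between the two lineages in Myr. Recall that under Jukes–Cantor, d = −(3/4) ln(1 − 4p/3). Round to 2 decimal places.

6.63

The sequences differ at 5 of 21 sites (1, 5, 13, 15, 21), so p = 5/21 ≈ 0.238095.
d = −(3/4) ln(1 − 4p/3) = −0.75 ln(1 − 0.31746) = −0.75 ln(0.68254)
  = −0.75 × (-0.381934) = 0.286451 substitutions/site.
Under a molecular clock d = 2μt, so t = d/(2μ) = 0.286451 / (2 × 0.0216) = 6.63 Myr.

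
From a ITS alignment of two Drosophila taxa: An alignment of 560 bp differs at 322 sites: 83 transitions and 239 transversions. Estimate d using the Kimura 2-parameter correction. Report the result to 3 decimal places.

1.123

P = 83/560 ≈ 0.148214 and Q = 239/560 ≈ 0.426786.
Under the Kimura two-parameter model, d = −½ ln(1 − 2P − Q) − ¼ ln(1 − 2Q).
1 − 2P − Q = 0.276786, giving −½ ln(0.276786) = 0.642255.
1 − 2Q = 0.146428, giving −¼ ln(0.146428) = 0.480305.
d = 0.642255 + 0.480305 = 1.122560.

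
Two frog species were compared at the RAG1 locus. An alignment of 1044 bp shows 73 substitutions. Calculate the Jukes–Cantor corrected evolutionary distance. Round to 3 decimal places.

p = 73/1044 ≈ 0.069923.
d = −(3/4) ln(1 − 4p/3) = −0.75 ln(1 − 0.093231) = −0.75 ln(0.906769)
  = −0.75 × (-0.097868) = 0.073401 substitutions/site.

0.073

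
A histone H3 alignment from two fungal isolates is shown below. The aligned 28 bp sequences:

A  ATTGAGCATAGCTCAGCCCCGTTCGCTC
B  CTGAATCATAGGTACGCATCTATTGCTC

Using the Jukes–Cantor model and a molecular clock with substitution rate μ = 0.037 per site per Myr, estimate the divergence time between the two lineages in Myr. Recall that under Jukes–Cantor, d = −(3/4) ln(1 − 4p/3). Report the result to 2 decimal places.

The sequences differ at 12 of 28 sites, so p = 12/28 ≈ 0.428571.
d = −(3/4) ln(1 − 4p/3) = −0.75 ln(1 − 0.571428) = −0.75 ln(0.428572)
  = −0.75 × (-0.847297) = 0.635473 substitutions/site.
Under a molecular clock d = 2μt, so t = d/(2μ) = 0.635473 / (2 × 0.037) = 8.59 Myr.

8.59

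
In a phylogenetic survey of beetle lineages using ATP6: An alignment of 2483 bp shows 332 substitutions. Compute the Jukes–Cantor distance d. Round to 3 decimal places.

0.147

p = 332/2483 ≈ 0.133709.
d = −(3/4) ln(1 − 4p/3) = −0.75 ln(1 − 0.178279) = −0.75 ln(0.821721)
  = −0.75 × (-0.196354) = 0.147266 substitutions/site.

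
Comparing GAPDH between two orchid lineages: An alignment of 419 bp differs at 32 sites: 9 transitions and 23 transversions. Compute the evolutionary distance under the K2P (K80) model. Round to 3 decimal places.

P = 9/419 ≈ 0.02148 and Q = 23/419 ≈ 0.054893.
Under the Kimura two-parameter model, d = −½ ln(1 − 2P − Q) − ¼ ln(1 − 2Q).
1 − 2P − Q = 0.902147, giving −½ ln(0.902147) = 0.051489.
1 − 2Q = 0.890214, giving −¼ ln(0.890214) = 0.029073.
d = 0.051489 + 0.029073 = 0.080562.

0.081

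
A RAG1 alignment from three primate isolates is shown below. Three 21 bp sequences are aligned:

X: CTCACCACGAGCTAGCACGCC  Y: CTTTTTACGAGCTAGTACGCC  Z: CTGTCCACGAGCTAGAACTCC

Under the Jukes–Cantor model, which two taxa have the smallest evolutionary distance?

X and Z

X–Y: 5/21 differ, p = 0.238, d = 0.286.
X–Z: 4/21 differ, p = 0.190, d = 0.220.
Y–Z: 5/21 differ, p = 0.238, d = 0.286.
The smallest distance is between X and Z.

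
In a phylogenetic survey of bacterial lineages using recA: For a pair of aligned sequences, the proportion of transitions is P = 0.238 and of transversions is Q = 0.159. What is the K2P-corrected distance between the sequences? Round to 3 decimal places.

0.600

Under the Kimura two-parameter model, d = −½ ln(1 − 2P − Q) − ¼ ln(1 − 2Q).
1 − 2P − Q = 0.365, giving −½ ln(0.365) = 0.503929.
1 − 2Q = 0.682, giving −¼ ln(0.682) = 0.095681.
d = 0.503929 + 0.095681 = 0.599610.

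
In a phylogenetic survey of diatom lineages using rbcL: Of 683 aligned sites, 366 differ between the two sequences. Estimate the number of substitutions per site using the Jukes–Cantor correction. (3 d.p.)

p = 366/683 ≈ 0.535871.
d = −(3/4) ln(1 − 4p/3) = −0.75 ln(1 − 0.714495) = −0.75 ln(0.285505)
  = −0.75 × (-1.253496) = 0.940122 substitutions/site.

0.940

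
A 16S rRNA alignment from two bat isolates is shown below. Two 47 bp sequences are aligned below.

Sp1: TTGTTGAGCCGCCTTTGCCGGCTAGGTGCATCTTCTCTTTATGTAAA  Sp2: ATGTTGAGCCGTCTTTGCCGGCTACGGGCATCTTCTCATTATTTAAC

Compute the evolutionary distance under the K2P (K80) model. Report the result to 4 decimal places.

0.1670

Of 47 sites, 1 differences are transitions and 6 are transversions, so P = 1/47 ≈ 0.021277 and Q = 6/47 ≈ 0.12766.
Under the Kimura two-parameter model, d = −½ ln(1 − 2P − Q) − ¼ ln(1 − 2Q).
1 − 2P − Q = 0.829786, giving −½ ln(0.829786) = 0.093294.
1 − 2Q = 0.74468, giving −¼ ln(0.74468) = 0.073700.
d = 0.093294 + 0.073700 = 0.166994.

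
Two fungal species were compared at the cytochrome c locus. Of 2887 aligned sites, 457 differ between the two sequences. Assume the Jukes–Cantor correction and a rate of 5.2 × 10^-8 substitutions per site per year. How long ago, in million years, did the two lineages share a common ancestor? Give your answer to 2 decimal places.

p = 457/2887 ≈ 0.158296.
d = −(3/4) ln(1 − 4p/3) = −0.75 ln(1 − 0.211061) = −0.75 ln(0.788939)
  = −0.75 × (-0.237066) = 0.177800 substitutions/site.
Under a molecular clock d = 2μt, so t = d/(2μ) = 0.177800 / (2 × 5.2 × 10^-8) = 1.71 million years.

1.71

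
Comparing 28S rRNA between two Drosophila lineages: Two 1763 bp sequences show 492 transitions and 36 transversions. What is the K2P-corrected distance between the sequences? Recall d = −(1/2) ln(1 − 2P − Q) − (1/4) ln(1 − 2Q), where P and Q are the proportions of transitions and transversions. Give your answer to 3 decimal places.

P = 492/1763 ≈ 0.27907 and Q = 36/1763 ≈ 0.02042.
Under the Kimura two-parameter model, d = −½ ln(1 − 2P − Q) − ¼ ln(1 − 2Q).
1 − 2P − Q = 0.42144, giving −½ ln(0.42144) = 0.432039.
1 − 2Q = 0.95916, giving −¼ ln(0.95916) = 0.010424.
d = 0.432039 + 0.010424 = 0.442463.

0.442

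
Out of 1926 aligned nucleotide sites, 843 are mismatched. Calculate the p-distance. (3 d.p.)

0.438

p = 843/1926 = 0.437694… ≈ 0.438 (to 3 d.p.).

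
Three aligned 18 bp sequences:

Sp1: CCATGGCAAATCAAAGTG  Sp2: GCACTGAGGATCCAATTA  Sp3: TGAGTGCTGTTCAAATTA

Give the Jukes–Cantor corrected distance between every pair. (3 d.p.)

Sp1–Sp2: 9/18 sites differ → p = 0.5, d = −0.75 ln(1 − 0.666667) = 0.823960 ≈ 0.824.
Sp1–Sp3: 9/18 sites differ → p = 0.5, d = −0.75 ln(1 − 0.666667) = 0.823960 ≈ 0.824.
Sp2–Sp3: 7/18 sites differ → p ≈ 0.388889, d = −0.75 ln(1 − 0.518519) = 0.548166 ≈ 0.548.

d(Sp1,Sp2) = 0.824, d(Sp1,Sp3) = 0.824, d(Sp2,Sp3) = 0.548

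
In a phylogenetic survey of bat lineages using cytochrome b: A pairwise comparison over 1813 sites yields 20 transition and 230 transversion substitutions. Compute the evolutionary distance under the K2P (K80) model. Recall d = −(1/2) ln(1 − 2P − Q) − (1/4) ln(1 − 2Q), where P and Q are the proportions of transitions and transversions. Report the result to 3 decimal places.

0.154

P = 20/1813 ≈ 0.011031 and Q = 230/1813 ≈ 0.126862.
Under the Kimura two-parameter model, d = −½ ln(1 − 2P − Q) − ¼ ln(1 − 2Q).
1 − 2P − Q = 0.851076, giving −½ ln(0.851076) = 0.080627.
1 − 2Q = 0.746276, giving −¼ ln(0.746276) = 0.073165.
d = 0.080627 + 0.073165 = 0.153792.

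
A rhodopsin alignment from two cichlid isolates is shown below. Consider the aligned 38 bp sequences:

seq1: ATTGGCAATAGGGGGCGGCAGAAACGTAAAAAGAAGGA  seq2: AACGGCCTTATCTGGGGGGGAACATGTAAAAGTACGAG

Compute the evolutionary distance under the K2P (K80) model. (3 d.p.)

Of 38 sites, 7 differences are transitions and 11 are transversions, so P = 7/38 ≈ 0.184211 and Q = 11/38 ≈ 0.289474.
Under the Kimura two-parameter model, d = −½ ln(1 − 2P − Q) − ¼ ln(1 − 2Q).
1 − 2P − Q = 0.342104, giving −½ ln(0.342104) = 0.536320.
1 − 2Q = 0.421052, giving −¼ ln(0.421052) = 0.216250.
d = 0.536320 + 0.216250 = 0.752570.

0.753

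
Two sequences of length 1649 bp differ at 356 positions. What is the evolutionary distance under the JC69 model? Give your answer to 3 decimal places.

0.255

p = 356/1649 ≈ 0.215888.
d = −(3/4) ln(1 − 4p/3) = −0.75 ln(1 − 0.287851) = −0.75 ln(0.712149)
  = −0.75 × (-0.339468) = 0.254601 substitutions/site.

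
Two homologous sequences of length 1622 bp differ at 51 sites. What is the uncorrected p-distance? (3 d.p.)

p = 51/1622 = 0.031442… ≈ 0.031 (to 3 d.p.).

0.031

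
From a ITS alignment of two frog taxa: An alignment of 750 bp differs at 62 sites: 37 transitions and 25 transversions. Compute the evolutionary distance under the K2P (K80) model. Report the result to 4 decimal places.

0.0880

P = 37/750 ≈ 0.049333 and Q = 25/750 ≈ 0.033333.
Under the Kimura two-parameter model, d = −½ ln(1 − 2P − Q) − ¼ ln(1 − 2Q).
1 − 2P − Q = 0.868001, giving −½ ln(0.868001) = 0.070781.
1 − 2Q = 0.933334, giving −¼ ln(0.933334) = 0.017248.
d = 0.070781 + 0.017248 = 0.088029.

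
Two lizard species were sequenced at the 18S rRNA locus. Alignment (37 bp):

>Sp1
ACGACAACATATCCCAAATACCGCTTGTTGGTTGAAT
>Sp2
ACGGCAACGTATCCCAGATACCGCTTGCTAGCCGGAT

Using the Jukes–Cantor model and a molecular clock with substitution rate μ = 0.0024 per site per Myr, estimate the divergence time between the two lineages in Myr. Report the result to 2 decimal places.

The sequences differ at 8 of 37 sites (4, 9, 17, 28, 30, 32, 33, 35), so p = 8/37 ≈ 0.216216.
d = −(3/4) ln(1 − 4p/3) = −0.75 ln(1 − 0.288288) = −0.75 ln(0.711712)
  = −0.75 × (-0.340082) = 0.255062 substitutions/site.
Under a molecular clock d = 2μt, so t = d/(2μ) = 0.255062 / (2 × 0.0024) = 53.14 Myr.

53.14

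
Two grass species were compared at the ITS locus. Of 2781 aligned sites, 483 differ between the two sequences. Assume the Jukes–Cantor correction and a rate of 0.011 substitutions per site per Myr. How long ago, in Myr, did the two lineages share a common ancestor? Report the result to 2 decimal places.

8.98

p = 483/2781 ≈ 0.173679.
d = −(3/4) ln(1 − 4p/3) = −0.75 ln(1 − 0.231572) = −0.75 ln(0.768428)
  = −0.75 × (-0.263408) = 0.197556 substitutions/site.
Under a molecular clock d = 2μt, so t = d/(2μ) = 0.197556 / (2 × 0.011) = 8.98 Myr.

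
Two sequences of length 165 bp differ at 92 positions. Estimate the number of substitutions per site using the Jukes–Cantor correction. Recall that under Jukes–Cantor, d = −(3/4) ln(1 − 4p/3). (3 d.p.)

1.020

p = 92/165 ≈ 0.557576.
d = −(3/4) ln(1 − 4p/3) = −0.75 ln(1 − 0.743435) = −0.75 ln(0.256565)
  = −0.75 × (-1.360373) = 1.020280 substitutions/site.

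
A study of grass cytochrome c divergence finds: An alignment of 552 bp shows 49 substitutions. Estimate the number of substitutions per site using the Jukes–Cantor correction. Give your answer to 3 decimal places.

p = 49/552 ≈ 0.088768.
d = −(3/4) ln(1 − 4p/3) = −0.75 ln(1 − 0.118357) = −0.75 ln(0.881643)
  = −0.75 × (-0.125968) = 0.094476 substitutions/site.

0.094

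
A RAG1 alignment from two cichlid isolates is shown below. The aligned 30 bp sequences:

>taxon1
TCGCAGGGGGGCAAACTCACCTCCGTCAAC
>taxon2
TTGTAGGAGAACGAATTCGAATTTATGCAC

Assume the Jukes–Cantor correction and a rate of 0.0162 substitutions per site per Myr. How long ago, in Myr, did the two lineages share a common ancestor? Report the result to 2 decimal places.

25.43

The sequences differ at 15 of 30 sites, so p = 15/30 = 0.5.
d = −(3/4) ln(1 − 4p/3) = −0.75 ln(1 − 0.666667) = −0.75 ln(0.333333)
  = −0.75 × (-1.098613) = 0.823960 substitutions/site.
Under a molecular clock d = 2μt, so t = d/(2μ) = 0.823960 / (2 × 0.0162) = 25.43 Myr.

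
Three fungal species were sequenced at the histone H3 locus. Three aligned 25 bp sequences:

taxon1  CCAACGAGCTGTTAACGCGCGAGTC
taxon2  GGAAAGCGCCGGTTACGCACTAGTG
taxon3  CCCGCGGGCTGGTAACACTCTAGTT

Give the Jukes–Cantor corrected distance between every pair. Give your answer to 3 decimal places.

taxon1–taxon2: 10/25 sites differ → p = 0.4, d = −0.75 ln(1 − 0.533333) = 0.571605 ≈ 0.572.
taxon1–taxon3: 8/25 sites differ → p = 0.32, d = −0.75 ln(1 − 0.426667) = 0.417216 ≈ 0.417.
taxon2–taxon3: 11/25 sites differ → p = 0.44, d = −0.75 ln(1 − 0.586667) = 0.662626 ≈ 0.663.

d(taxon1,taxon2) = 0.572, d(taxon1,taxon3) = 0.417, d(taxon2,taxon3) = 0.663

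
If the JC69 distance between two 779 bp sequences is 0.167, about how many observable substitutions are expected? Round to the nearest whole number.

117

Invert JC69: p = (3/4)(1 − e^(−4d/3)) = 0.75 × (1 − e^(-0.222667)) = 0.75 × (1 − 0.800381) = 0.149714.
Expected differing sites = pL ≈ 0.149714 × 779 = 116.627206 ≈ 117.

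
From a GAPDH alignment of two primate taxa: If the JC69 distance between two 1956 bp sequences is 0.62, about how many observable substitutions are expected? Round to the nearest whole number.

825

Invert JC69: p = (3/4)(1 − e^(−4d/3)) = 0.75 × (1 − e^(-0.826667)) = 0.75 × (1 − 0.437505) = 0.421871.
Expected differing sites = pL ≈ 0.421871 × 1956 = 825.179676 ≈ 825.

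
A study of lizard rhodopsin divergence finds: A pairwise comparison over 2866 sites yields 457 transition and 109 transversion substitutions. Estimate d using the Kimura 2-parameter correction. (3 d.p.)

P = 457/2866 ≈ 0.159456 and Q = 109/2866 ≈ 0.038032.
Under the Kimura two-parameter model, d = −½ ln(1 − 2P − Q) − ¼ ln(1 − 2Q).
1 − 2P − Q = 0.643056, giving −½ ln(0.643056) = 0.220762.
1 − 2Q = 0.923936, giving −¼ ln(0.923936) = 0.019778.
d = 0.220762 + 0.019778 = 0.240540.

0.241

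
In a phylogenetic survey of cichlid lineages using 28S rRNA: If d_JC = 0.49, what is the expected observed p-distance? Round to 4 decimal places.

0.3598

p = (3/4)(1 − e^(−4d/3)) = 0.75 × (1 − e^(-0.653333)) = 0.75 × (1 − 0.520309) = 0.359768.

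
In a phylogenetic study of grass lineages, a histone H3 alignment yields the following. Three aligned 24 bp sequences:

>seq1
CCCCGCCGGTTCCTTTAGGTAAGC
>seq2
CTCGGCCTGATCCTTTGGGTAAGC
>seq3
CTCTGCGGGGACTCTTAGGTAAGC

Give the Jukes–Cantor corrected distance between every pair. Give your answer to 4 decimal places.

d(seq1,seq2) = 0.2441, d(seq1,seq3) = 0.3694, d(seq2,seq3) = 0.4408

seq1–seq2: 5/24 sites differ → p ≈ 0.208333, d = −0.75 ln(1 − 0.277777) = 0.244066 ≈ 0.2441.
seq1–seq3: 7/24 sites differ → p ≈ 0.291667, d = −0.75 ln(1 − 0.388889) = 0.369358 ≈ 0.3694.
seq2–seq3: 8/24 sites differ → p ≈ 0.333333, d = −0.75 ln(1 − 0.444444) = 0.440839 ≈ 0.4408.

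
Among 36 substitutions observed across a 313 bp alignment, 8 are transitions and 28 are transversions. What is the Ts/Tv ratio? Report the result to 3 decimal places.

0.286

R = 8/28 = 0.285714… ≈ 0.286 (to 3 d.p.).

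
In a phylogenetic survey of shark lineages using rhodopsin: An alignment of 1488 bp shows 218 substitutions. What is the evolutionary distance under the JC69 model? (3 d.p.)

0.163

p = 218/1488 ≈ 0.146505.
d = −(3/4) ln(1 − 4p/3) = −0.75 ln(1 − 0.19534) = −0.75 ln(0.80466)
  = −0.75 × (-0.217335) = 0.163001 substitutions/site.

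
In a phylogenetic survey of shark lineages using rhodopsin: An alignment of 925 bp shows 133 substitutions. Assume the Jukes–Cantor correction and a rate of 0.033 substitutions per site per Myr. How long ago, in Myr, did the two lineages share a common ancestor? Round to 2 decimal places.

2.42

p = 133/925 ≈ 0.143784.
d = −(3/4) ln(1 − 4p/3) = −0.75 ln(1 − 0.191712) = −0.75 ln(0.808288)
  = −0.75 × (-0.212837) = 0.159628 substitutions/site.
Under a molecular clock d = 2μt, so t = d/(2μ) = 0.159628 / (2 × 0.033) = 2.42 Myr.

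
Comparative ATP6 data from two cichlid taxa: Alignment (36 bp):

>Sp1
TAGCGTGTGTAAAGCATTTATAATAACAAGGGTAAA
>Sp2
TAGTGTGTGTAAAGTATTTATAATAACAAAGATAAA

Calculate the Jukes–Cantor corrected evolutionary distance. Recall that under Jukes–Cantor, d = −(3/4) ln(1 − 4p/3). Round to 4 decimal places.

0.1203

The sequences differ at 4 of 36 sites (4, 15, 30, 32), so p = 4/36 ≈ 0.111111.
d = −(3/4) ln(1 − 4p/3) = −0.75 ln(1 − 0.148148) = −0.75 ln(0.851852)
  = −0.75 × (-0.160342) = 0.120257 substitutions/site.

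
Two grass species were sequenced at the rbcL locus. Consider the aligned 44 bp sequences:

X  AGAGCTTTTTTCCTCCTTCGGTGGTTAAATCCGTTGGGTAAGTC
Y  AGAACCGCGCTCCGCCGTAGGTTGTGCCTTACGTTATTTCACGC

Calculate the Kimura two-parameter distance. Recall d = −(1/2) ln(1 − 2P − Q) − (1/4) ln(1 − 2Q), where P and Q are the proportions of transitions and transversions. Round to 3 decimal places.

0.772

Of 44 sites, 5 differences are transitions and 16 are transversions, so P = 5/44 ≈ 0.113636 and Q = 16/44 ≈ 0.363636.
Under the Kimura two-parameter model, d = −½ ln(1 − 2P − Q) − ¼ ln(1 − 2Q).
1 − 2P − Q = 0.409092, giving −½ ln(0.409092) = 0.446908.
1 − 2Q = 0.272728, giving −¼ ln(0.272728) = 0.324820.
d = 0.446908 + 0.324820 = 0.771728.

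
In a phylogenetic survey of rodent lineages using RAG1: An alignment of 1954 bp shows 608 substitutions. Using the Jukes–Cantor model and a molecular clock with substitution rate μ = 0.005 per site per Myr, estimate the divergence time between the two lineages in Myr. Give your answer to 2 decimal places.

p = 608/1954 ≈ 0.311157.
d = −(3/4) ln(1 − 4p/3) = −0.75 ln(1 − 0.414876) = −0.75 ln(0.585124)
  = −0.75 × (-0.535931) = 0.401948 substitutions/site.
Under a molecular clock d = 2μt, so t = d/(2μ) = 0.401948 / (2 × 0.005) = 40.19 Myr.

40.19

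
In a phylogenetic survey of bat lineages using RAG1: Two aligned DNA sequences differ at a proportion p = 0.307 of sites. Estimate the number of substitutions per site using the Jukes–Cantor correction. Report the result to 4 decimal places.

0.3949

d = −(3/4) ln(1 − 4p/3) = −0.75 ln(1 − 0.409333) = −0.75 ln(0.590667)
  = −0.75 × (-0.526503) = 0.394877 substitutions/site.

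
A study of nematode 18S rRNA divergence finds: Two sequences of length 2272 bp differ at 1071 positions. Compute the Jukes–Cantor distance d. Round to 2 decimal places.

p = 1071/2272 ≈ 0.471391.
d = −(3/4) ln(1 − 4p/3) = −0.75 ln(1 − 0.628521) = −0.75 ln(0.371479)
  = −0.75 × (-0.990263) = 0.742697 substitutions/site.

0.74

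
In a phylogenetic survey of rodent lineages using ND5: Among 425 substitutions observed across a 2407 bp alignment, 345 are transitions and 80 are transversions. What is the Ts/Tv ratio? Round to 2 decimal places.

4.31

R = 345/80 = 4.3125 ≈ 4.31 (to 2 d.p.).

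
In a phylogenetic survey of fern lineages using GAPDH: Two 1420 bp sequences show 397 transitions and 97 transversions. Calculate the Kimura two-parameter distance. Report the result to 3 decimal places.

P = 397/1420 ≈ 0.279577 and Q = 97/1420 ≈ 0.06831.
Under the Kimura two-parameter model, d = −½ ln(1 − 2P − Q) − ¼ ln(1 − 2Q).
1 − 2P − Q = 0.372536, giving −½ ln(0.372536) = 0.493711.
1 − 2Q = 0.86338, giving −¼ ln(0.86338) = 0.036725.
d = 0.493711 + 0.036725 = 0.530436.

0.530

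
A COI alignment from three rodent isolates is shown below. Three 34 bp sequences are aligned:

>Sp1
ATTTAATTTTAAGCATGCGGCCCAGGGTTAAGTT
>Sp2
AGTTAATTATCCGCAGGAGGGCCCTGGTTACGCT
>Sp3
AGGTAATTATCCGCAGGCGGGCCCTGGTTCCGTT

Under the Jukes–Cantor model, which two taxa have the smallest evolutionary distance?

Sp2 and Sp3

Sp1–Sp2: 11/34 differ, p = 0.324, d = 0.423.
Sp1–Sp3: 11/34 differ, p = 0.324, d = 0.423.
Sp2–Sp3: 4/34 differ, p = 0.118, d = 0.128.
The smallest distance is between Sp2 and Sp3.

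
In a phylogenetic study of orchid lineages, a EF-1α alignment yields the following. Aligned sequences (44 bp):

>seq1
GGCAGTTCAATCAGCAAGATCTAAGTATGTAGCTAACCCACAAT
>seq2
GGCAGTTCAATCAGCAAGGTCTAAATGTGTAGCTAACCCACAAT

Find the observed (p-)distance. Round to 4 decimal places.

The sequences differ at 3 of 44 positions (sites 19, 25, 27).
p = 3/44 = 0.068181… ≈ 0.0682 (to 4 d.p.).

0.0682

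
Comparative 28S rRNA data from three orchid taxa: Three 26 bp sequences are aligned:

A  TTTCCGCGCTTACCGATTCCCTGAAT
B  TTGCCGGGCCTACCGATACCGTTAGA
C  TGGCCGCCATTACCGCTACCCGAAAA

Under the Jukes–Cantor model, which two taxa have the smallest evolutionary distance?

A–B: 8/26 differ, p = 0.308, d = 0.396.
A–C: 9/26 differ, p = 0.346, d = 0.464.
B–C: 10/26 differ, p = 0.385, d = 0.539.
The smallest distance is between A and B.

A and B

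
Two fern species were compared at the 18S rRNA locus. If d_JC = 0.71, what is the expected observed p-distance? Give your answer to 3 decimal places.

0.459

p = (3/4)(1 − e^(−4d/3)) = 0.75 × (1 − e^(-0.946667)) = 0.75 × (1 − 0.388032) = 0.458976.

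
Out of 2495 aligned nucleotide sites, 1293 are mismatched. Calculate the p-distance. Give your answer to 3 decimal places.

0.518

p = 1293/2495 = 0.518236… ≈ 0.518 (to 3 d.p.).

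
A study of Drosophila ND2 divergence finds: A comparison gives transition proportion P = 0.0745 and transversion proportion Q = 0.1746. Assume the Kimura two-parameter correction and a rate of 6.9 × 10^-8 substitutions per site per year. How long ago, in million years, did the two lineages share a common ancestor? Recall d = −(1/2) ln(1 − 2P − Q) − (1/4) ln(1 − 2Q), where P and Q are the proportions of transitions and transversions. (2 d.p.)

2.19

Under the Kimura two-parameter model, d = −½ ln(1 − 2P − Q) − ¼ ln(1 − 2Q).
1 − 2P − Q = 0.6764, giving −½ ln(0.6764) = 0.195485.
1 − 2Q = 0.6508, giving −¼ ln(0.6508) = 0.107388.
d = 0.195485 + 0.107388 = 0.302873.
Under a molecular clock d = 2μt, so t = d/(2μ) = 0.302873 / (2 × 6.9 × 10^-8) = 2.19 million years.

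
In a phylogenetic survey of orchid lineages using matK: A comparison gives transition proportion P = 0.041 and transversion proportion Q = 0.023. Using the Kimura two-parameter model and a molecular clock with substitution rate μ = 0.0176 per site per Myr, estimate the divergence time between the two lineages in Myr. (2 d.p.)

Under the Kimura two-parameter model, d = −½ ln(1 − 2P − Q) − ¼ ln(1 − 2Q).
1 − 2P − Q = 0.895, giving −½ ln(0.895) = 0.055466.
1 − 2Q = 0.954, giving −¼ ln(0.954) = 0.011773.
d = 0.055466 + 0.011773 = 0.067239.
Under a molecular clock d = 2μt, so t = d/(2μ) = 0.067239 / (2 × 0.0176) = 1.91 Myr.

1.91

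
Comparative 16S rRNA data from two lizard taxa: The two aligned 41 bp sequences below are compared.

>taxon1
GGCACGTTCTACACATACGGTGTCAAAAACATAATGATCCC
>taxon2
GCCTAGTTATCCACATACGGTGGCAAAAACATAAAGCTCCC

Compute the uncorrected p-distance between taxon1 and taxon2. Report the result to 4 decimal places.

0.1951

The sequences differ at 8 of 41 positions (sites 2, 4, 5, 9, 11, 23, 35, 37).
p = 8/41 = 0.195121… ≈ 0.1951 (to 4 d.p.).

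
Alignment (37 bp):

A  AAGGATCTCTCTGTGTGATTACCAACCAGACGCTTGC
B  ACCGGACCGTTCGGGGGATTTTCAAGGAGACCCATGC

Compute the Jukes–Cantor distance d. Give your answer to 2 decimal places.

0.64

The sequences differ at 16 of 37 sites, so p = 16/37 ≈ 0.432432.
d = −(3/4) ln(1 − 4p/3) = −0.75 ln(1 − 0.576576) = −0.75 ln(0.423424)
  = −0.75 × (-0.859381) = 0.644536 substitutions/site.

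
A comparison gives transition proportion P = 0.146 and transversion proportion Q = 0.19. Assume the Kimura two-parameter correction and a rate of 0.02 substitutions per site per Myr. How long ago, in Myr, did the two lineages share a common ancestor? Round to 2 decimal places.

Under the Kimura two-parameter model, d = −½ ln(1 − 2P − Q) − ¼ ln(1 − 2Q).
1 − 2P − Q = 0.518, giving −½ ln(0.518) = 0.328890.
1 − 2Q = 0.62, giving −¼ ln(0.62) = 0.119509.
d = 0.328890 + 0.119509 = 0.448399.
Under a molecular clock d = 2μt, so t = d/(2μ) = 0.448399 / (2 × 0.02) = 11.21 Myr.

11.21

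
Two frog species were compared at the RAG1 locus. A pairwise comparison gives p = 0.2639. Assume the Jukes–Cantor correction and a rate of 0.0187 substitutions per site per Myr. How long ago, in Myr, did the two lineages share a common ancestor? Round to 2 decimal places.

d = −(3/4) ln(1 − 4p/3) = −0.75 ln(1 − 0.351867) = −0.75 ln(0.648133)
  = −0.75 × (-0.433659) = 0.325244 substitutions/site.
Under a molecular clock d = 2μt, so t = d/(2μ) = 0.325244 / (2 × 0.0187) = 8.70 Myr.

8.70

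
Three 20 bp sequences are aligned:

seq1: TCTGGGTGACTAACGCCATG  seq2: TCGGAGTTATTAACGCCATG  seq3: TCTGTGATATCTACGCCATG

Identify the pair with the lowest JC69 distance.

seq1 and seq2

seq1–seq2: 4/20 differ, p = 0.200, d = 0.233.
seq1–seq3: 6/20 differ, p = 0.300, d = 0.383.
seq2–seq3: 5/20 differ, p = 0.250, d = 0.304.
The smallest distance is between seq1 and seq2.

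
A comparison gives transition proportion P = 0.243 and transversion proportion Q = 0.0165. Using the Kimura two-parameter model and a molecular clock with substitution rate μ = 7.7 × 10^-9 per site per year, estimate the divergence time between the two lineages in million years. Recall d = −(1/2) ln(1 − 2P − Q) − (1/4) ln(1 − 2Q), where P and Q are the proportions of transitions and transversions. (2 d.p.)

23.21

Under the Kimura two-parameter model, d = −½ ln(1 − 2P − Q) − ¼ ln(1 − 2Q).
1 − 2P − Q = 0.4975, giving −½ ln(0.4975) = 0.349080.
1 − 2Q = 0.967, giving −¼ ln(0.967) = 0.008389.
d = 0.349080 + 0.008389 = 0.357469.
Under a molecular clock d = 2μt, so t = d/(2μ) = 0.357469 / (2 × 7.7 × 10^-9) = 23.21 million years.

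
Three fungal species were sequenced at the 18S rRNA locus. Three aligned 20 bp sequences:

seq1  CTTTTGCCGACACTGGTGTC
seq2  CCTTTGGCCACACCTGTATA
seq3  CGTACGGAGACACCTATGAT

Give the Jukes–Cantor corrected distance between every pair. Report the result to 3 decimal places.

seq1–seq2: 7/20 sites differ → p = 0.35, d = −0.75 ln(1 − 0.466667) = 0.471457 ≈ 0.471.
seq1–seq3: 10/20 sites differ → p = 0.5, d = −0.75 ln(1 − 0.666667) = 0.823960 ≈ 0.824.
seq2–seq3: 9/20 sites differ → p = 0.45, d = −0.75 ln(1 − 0.6) = 0.687218 ≈ 0.687.

d(seq1,seq2) = 0.471, d(seq1,seq3) = 0.824, d(seq2,seq3) = 0.687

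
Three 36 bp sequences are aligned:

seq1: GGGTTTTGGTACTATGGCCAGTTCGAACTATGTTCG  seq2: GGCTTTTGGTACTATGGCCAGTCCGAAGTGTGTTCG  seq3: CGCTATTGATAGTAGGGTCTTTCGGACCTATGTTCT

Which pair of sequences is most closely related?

seq1–seq2: 4/36 differ, p = 0.111, d = 0.120.
seq1–seq3: 13/36 differ, p = 0.361, d = 0.493.
seq2–seq3: 13/36 differ, p = 0.361, d = 0.493.
The smallest distance is between seq1 and seq2.

seq1 and seq2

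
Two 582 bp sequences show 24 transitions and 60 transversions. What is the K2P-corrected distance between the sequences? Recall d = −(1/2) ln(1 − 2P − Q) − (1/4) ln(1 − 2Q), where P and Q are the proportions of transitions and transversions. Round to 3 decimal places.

0.160

P = 24/582 ≈ 0.041237 and Q = 60/582 ≈ 0.103093.
Under the Kimura two-parameter model, d = −½ ln(1 − 2P − Q) − ¼ ln(1 − 2Q).
1 − 2P − Q = 0.814433, giving −½ ln(0.814433) = 0.102632.
1 − 2Q = 0.793814, giving −¼ ln(0.793814) = 0.057727.
d = 0.102632 + 0.057727 = 0.160359.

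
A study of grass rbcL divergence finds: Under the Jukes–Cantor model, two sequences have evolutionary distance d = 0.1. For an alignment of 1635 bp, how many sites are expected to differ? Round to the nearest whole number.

Invert JC69: p = (3/4)(1 − e^(−4d/3)) = 0.75 × (1 − e^(-0.133333)) = 0.75 × (1 − 0.875174) = 0.093620.
Expected differing sites = pL ≈ 0.093620 × 1635 = 153.0687 ≈ 153.

153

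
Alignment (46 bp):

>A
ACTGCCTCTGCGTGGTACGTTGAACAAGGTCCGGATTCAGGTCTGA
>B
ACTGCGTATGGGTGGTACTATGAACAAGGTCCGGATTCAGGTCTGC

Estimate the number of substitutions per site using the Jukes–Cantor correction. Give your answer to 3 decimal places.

The sequences differ at 6 of 46 sites (6, 8, 11, 19, 20, 46), so p = 6/46 ≈ 0.130435.
d = −(3/4) ln(1 − 4p/3) = −0.75 ln(1 − 0.173913) = −0.75 ln(0.826087)
  = −0.75 × (-0.191055) = 0.143291 substitutions/site.

0.143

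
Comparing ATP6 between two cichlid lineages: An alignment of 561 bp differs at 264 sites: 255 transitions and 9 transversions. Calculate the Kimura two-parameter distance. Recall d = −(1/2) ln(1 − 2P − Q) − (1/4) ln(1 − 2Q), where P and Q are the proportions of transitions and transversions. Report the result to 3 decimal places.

1.304

P = 255/561 ≈ 0.454545 and Q = 9/561 ≈ 0.016043.
Under the Kimura two-parameter model, d = −½ ln(1 − 2P − Q) − ¼ ln(1 − 2Q).
1 − 2P − Q = 0.074867, giving −½ ln(0.074867) = 1.296021.
1 − 2Q = 0.967914, giving −¼ ln(0.967914) = 0.008153.
d = 1.296021 + 0.008153 = 1.304174.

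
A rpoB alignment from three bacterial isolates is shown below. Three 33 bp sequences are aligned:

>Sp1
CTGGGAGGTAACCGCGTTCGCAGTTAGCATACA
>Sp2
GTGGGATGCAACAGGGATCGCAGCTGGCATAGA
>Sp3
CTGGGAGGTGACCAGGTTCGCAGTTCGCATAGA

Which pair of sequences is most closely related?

Sp1 and Sp3

Sp1–Sp2: 9/33 differ, p = 0.273, d = 0.339.
Sp1–Sp3: 5/33 differ, p = 0.152, d = 0.169.
Sp2–Sp3: 9/33 differ, p = 0.273, d = 0.339.
The smallest distance is between Sp1 and Sp3.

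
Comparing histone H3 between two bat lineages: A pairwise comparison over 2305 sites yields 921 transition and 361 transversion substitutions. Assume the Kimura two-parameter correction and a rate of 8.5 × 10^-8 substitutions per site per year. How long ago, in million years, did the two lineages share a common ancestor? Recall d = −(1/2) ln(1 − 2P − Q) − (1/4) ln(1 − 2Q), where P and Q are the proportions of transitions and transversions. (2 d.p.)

P = 921/2305 ≈ 0.399566 and Q = 361/2305 ≈ 0.156616.
Under the Kimura two-parameter model, d = −½ ln(1 − 2P − Q) − ¼ ln(1 − 2Q).
1 − 2P − Q = 0.044252, giving −½ ln(0.044252) = 1.558927.
1 − 2Q = 0.686768, giving −¼ ln(0.686768) = 0.093940.
d = 1.558927 + 0.093940 = 1.652867.
Under a molecular clock d = 2μt, so t = d/(2μ) = 1.652867 / (2 × 8.5 × 10^-8) = 9.72 million years.

9.72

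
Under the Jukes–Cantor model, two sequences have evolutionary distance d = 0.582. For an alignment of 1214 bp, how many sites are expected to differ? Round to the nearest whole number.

Invert JC69: p = (3/4)(1 − e^(−4d/3)) = 0.75 × (1 − e^(-0.776)) = 0.75 × (1 − 0.460243) = 0.404818.
Expected differing sites = pL ≈ 0.404818 × 1214 = 491.449052 ≈ 491.

491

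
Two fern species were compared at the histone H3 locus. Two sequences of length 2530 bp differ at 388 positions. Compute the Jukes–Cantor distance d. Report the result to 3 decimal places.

p = 388/2530 ≈ 0.15336.
d = −(3/4) ln(1 − 4p/3) = −0.75 ln(1 − 0.20448) = −0.75 ln(0.79552)
  = −0.75 × (-0.228759) = 0.171569 substitutions/site.

0.172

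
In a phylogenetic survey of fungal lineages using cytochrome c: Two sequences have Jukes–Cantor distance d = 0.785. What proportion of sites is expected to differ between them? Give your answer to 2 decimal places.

0.49

p = (3/4)(1 − e^(−4d/3)) = 0.75 × (1 − e^(-1.046667)) = 0.75 × (1 − 0.351106) = 0.486671.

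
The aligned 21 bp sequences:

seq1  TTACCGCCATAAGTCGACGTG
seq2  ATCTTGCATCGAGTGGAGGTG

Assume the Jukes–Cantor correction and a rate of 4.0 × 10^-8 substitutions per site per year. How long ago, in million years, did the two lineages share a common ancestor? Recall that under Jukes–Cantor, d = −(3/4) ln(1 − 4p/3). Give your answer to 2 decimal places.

9.45

The sequences differ at 10 of 21 sites (1, 3, 4, 5, 8, 9, 10, 11, 15, 18), so p = 10/21 ≈ 0.47619.
d = −(3/4) ln(1 − 4p/3) = −0.75 ln(1 − 0.63492) = −0.75 ln(0.36508)
  = −0.75 × (-1.007639) = 0.755729 substitutions/site.
Under a molecular clock d = 2μt, so t = d/(2μ) = 0.755729 / (2 × 4.0 × 10^-8) = 9.45 million years.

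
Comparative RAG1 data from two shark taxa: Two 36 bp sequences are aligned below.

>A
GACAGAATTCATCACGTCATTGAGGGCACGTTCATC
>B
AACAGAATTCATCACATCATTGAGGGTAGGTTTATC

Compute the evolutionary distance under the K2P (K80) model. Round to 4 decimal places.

Of 36 sites, 4 differences are transitions and 1 are transversions, so P = 4/36 ≈ 0.111111 and Q = 1/36 ≈ 0.027778.
Under the Kimura two-parameter model, d = −½ ln(1 − 2P − Q) − ¼ ln(1 − 2Q).
1 − 2P − Q = 0.75, giving −½ ln(0.75) = 0.143841.
1 − 2Q = 0.944444, giving −¼ ln(0.944444) = 0.014290.
d = 0.143841 + 0.014290 = 0.158131.

0.1581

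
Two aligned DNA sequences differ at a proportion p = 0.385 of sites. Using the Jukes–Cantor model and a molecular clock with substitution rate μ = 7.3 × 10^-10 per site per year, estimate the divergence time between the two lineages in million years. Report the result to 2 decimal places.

369.95

d = −(3/4) ln(1 − 4p/3) = −0.75 ln(1 − 0.513333) = −0.75 ln(0.486667)
  = −0.75 × (-0.720175) = 0.540131 substitutions/site.
Under a molecular clock d = 2μt, so t = d/(2μ) = 0.540131 / (2 × 7.3 × 10^-10) = 369.95 million years.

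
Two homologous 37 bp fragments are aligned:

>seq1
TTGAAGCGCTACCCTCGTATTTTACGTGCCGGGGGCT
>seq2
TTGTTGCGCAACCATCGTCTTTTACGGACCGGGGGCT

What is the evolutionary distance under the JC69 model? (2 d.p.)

The sequences differ at 7 of 37 sites (4, 5, 10, 14, 19, 27, 28), so p = 7/37 ≈ 0.189189.
d = −(3/4) ln(1 − 4p/3) = −0.75 ln(1 − 0.252252) = −0.75 ln(0.747748)
  = −0.75 × (-0.290689) = 0.218017 substitutions/site.

0.22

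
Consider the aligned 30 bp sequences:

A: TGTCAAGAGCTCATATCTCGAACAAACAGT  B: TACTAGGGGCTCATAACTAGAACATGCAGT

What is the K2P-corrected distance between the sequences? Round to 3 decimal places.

0.402

Of 30 sites, 6 differences are transitions and 3 are transversions, so P = 6/30 = 0.2 and Q = 3/30 = 0.1.
Under the Kimura two-parameter model, d = −½ ln(1 − 2P − Q) − ¼ ln(1 − 2Q).
1 − 2P − Q = 0.5, giving −½ ln(0.5) = 0.346574.
1 − 2Q = 0.8, giving −¼ ln(0.8) = 0.055786.
d = 0.346574 + 0.055786 = 0.402360.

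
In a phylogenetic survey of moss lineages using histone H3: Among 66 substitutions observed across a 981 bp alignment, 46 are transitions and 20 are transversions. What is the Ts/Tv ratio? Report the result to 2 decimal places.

R = 46/20 = 2.30.

2.30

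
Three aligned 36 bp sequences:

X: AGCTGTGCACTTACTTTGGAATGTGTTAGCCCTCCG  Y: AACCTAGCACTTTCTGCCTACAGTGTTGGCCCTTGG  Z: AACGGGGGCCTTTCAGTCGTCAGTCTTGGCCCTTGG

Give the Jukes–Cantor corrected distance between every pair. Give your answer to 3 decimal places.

X–Y: 14/36 sites differ → p ≈ 0.388889, d = −0.75 ln(1 − 0.518519) = 0.548166 ≈ 0.548.
X–Z: 16/36 sites differ → p ≈ 0.444444, d = −0.75 ln(1 − 0.592592) = 0.673455 ≈ 0.673.
Y–Z: 10/36 sites differ → p ≈ 0.277778, d = −0.75 ln(1 − 0.370371) = 0.346968 ≈ 0.347.

d(X,Y) = 0.548, d(X,Z) = 0.673, d(Y,Z) = 0.347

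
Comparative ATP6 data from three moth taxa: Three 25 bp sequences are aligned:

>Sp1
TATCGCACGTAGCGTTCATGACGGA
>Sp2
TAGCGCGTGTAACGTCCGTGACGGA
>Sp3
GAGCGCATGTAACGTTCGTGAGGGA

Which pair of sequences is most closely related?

Sp1–Sp2: 6/25 differ, p = 0.240, d = 0.289.
Sp1–Sp3: 6/25 differ, p = 0.240, d = 0.289.
Sp2–Sp3: 4/25 differ, p = 0.160, d = 0.180.
The smallest distance is between Sp2 and Sp3.

Sp2 and Sp3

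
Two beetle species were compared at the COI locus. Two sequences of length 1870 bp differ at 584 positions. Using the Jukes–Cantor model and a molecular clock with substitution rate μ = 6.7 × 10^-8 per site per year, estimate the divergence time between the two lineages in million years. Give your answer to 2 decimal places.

p = 584/1870 ≈ 0.312299.
d = −(3/4) ln(1 − 4p/3) = −0.75 ln(1 − 0.416399) = −0.75 ln(0.583601)
  = −0.75 × (-0.538538) = 0.403904 substitutions/site.
Under a molecular clock d = 2μt, so t = d/(2μ) = 0.403904 / (2 × 6.7 × 10^-8) = 3.01 million years.

3.01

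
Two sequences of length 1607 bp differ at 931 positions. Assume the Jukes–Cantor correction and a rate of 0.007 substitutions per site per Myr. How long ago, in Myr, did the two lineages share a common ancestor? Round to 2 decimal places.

p = 931/1607 ≈ 0.57934.
d = −(3/4) ln(1 − 4p/3) = −0.75 ln(1 − 0.772453) = −0.75 ln(0.227547)
  = −0.75 × (-1.480398) = 1.110299 substitutions/site.
Under a molecular clock d = 2μt, so t = d/(2μ) = 1.110299 / (2 × 0.007) = 79.31 Myr.

79.31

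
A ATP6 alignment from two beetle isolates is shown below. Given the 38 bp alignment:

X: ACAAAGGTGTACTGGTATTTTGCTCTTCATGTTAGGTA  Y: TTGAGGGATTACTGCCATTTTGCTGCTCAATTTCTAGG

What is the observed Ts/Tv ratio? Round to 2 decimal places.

0.70

Transitions are A↔G and C↔T; transversions are all other mismatches.
Transitions: 7. Transversions: 10.
R = 7/10 = 0.70.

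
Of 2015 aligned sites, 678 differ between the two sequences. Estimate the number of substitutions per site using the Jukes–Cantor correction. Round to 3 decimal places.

0.447

p = 678/2015 ≈ 0.336476.
d = −(3/4) ln(1 − 4p/3) = −0.75 ln(1 − 0.448635) = −0.75 ln(0.551365)
  = −0.75 × (-0.595358) = 0.446519 substitutions/site.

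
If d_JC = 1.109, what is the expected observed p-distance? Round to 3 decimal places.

0.579

p = (3/4)(1 − e^(−4d/3)) = 0.75 × (1 − e^(-1.478667)) = 0.75 × (1 − 0.227941) = 0.579044.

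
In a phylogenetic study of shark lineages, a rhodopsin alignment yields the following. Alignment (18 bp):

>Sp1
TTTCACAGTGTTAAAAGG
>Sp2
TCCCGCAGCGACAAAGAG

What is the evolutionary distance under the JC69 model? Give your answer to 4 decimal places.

The sequences differ at 8 of 18 sites (2, 3, 5, 9, 11, 12, 16, 17), so p = 8/18 ≈ 0.444444.
d = −(3/4) ln(1 − 4p/3) = −0.75 ln(1 − 0.592592) = −0.75 ln(0.407408)
  = −0.75 × (-0.897940) = 0.673455 substitutions/site.

0.6735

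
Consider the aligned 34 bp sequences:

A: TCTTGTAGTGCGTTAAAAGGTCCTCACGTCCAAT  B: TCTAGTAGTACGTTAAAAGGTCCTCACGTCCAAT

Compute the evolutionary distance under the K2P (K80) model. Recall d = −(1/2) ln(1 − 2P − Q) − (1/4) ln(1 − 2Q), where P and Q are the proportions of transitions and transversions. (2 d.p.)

0.06

Of 34 sites, 1 differences are transitions and 1 are transversions, so P = 1/34 ≈ 0.029412 and Q = 1/34 ≈ 0.029412.
Under the Kimura two-parameter model, d = −½ ln(1 − 2P − Q) − ¼ ln(1 − 2Q).
1 − 2P − Q = 0.911764, giving −½ ln(0.911764) = 0.046187.
1 − 2Q = 0.941176, giving −¼ ln(0.941176) = 0.015156.
d = 0.046187 + 0.015156 = 0.061343.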